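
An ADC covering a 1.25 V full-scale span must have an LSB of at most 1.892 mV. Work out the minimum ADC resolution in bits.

Number of steps required ≥ 1.25 V / 1.892 mV = 660.68.
Need 2^N ≥ 660.68; 2^9 = 512, 2^10 = 1024.
Minimum N = 10.

10 bits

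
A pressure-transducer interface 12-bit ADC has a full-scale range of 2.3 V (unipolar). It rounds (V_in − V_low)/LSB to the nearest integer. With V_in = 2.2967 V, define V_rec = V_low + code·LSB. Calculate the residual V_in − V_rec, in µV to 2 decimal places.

LSB = 2.3/2^12 = 0.562 mV.
(2.2967 − 0)/0.000561523 = 4090.1231; round gives code 4090.
Reconstructed: 2.2966309 V.
Difference: 6.91406e-05 V → 69.14 µV.

69.14 µV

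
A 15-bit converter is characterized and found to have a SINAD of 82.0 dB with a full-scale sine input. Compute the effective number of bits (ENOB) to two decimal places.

13.33 bits

ENOB = (SINAD − 1.76) / 6.02 = (82.0 − 1.76)/6.02 = 13.329.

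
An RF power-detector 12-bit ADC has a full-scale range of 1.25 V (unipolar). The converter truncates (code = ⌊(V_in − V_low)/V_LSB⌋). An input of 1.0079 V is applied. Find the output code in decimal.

With 4096 levels over 1.25 V, one step is 305.18 µV.
(V_in − V_low)/LSB = (1.0079 − 0) / 0.000305176 = 3302.687.
So the output code is 3302.

code 3302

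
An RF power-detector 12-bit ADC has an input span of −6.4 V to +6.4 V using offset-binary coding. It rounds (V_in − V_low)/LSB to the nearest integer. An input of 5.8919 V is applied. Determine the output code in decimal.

Full-scale span = 12.8 V; LSB = 12.8/2^12 = 3.125 mV.
(5.8919 − (−6.4)) / 0.003125 = 3933.408 LSBs.
round(3933.408) = 3933.

code 3933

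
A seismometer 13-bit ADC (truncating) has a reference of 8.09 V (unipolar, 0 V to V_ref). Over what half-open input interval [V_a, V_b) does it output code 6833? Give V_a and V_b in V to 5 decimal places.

[6.74792 V, 6.74891 V)

LSB = 8.09/2^13 = 0.988 mV.
V_a = V_low + 6833·LSB = 6.74792 V; V_b = V_low + 6834·LSB = 6.74891 V.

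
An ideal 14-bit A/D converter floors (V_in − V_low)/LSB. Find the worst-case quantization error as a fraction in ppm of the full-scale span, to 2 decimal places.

Truncating → worst-case error = 1 LSB = V_FS/2^14, so 1e+06/16384 = 61.0352 ppm of full scale.

61.04 ppm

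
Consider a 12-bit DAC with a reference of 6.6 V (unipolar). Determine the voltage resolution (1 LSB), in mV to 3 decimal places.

Full-scale span = 6.6 V.
LSB = 6.6 / 2^12 = 6.6 / 4096 = 0.00161133 V = 1.611 mV.

1.611 mV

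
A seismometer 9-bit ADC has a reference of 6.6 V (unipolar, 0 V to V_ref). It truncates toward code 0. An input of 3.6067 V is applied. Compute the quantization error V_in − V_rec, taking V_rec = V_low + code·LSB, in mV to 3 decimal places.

10.216 mV

One LSB is 6.6 V / 512 = 12.891 mV.
(3.6067 − 0)/0.0128906 = 279.7925; ⌊·⌋ gives code 279.
V_rec = 0 + 279·0.0128906 = 3.5964844 V.
V_in − V_rec = 0.0102156 V = 10.216 mV.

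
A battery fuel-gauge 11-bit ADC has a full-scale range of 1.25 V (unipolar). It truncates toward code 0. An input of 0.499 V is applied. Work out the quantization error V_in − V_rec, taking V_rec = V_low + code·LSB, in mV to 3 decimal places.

0.343 mV

LSB = 1.25/2^11 = 0.610 mV.
Scaled input = 817.5616 LSBs, so code = 817.
Reconstructed: 0.49865723 V.
V_in − V_rec = 0.000342773 V = 0.343 mV.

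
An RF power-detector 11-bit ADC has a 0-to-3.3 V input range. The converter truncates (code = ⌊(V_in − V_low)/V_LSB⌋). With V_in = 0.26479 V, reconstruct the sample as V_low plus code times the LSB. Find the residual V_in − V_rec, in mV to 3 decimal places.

One LSB is 3.3 V / 2048 = 1.611 mV.
Scaled input = 164.3303 LSBs, so code = 164.
V_rec = 0 + 164·0.00161133 = 0.26425781 V.
Difference: 0.000532187 V → 0.532 mV.

0.532 mV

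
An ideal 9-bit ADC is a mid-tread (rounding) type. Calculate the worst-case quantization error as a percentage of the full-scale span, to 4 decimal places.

Rounding → worst-case error = ½ LSB = V_FS/2^10, so 100/1024 = 0.0976562 % of full scale.

0.0977 %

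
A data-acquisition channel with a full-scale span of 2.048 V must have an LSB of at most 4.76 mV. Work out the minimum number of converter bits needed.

9 bits

Number of steps required ≥ 2.048 V / 4.76 mV = 430.25.
Need 2^N ≥ 430.25; 2^8 = 256, 2^9 = 512.
Minimum N = 9.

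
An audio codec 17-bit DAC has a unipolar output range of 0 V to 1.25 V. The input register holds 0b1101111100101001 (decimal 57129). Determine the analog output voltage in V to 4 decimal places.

0.5448 V

LSB = 1.25 V / 2^17 = 9.54 µV.
Code 0b1101111100101001 = 57129 decimal.
V_out = 0 + 57129 × 9.53674e-06 V = 0.544825 V.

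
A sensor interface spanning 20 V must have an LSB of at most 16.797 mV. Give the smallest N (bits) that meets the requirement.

11 bits

Number of steps required ≥ 20 V / 16.797 mV = 1190.69.
Need 2^N ≥ 1190.69; 2^10 = 1024, 2^11 = 2048.
Minimum N = 11.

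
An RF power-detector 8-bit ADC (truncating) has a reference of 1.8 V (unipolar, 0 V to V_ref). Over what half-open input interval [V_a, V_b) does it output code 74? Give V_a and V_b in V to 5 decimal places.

LSB = 1.8/2^8 = 7.031 mV.
V_a = V_low + 74·LSB = 0.520312 V; V_b = V_low + 75·LSB = 0.527344 V.

[0.52031 V, 0.52734 V)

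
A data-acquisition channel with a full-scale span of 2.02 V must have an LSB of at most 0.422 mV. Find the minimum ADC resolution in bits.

Number of steps required ≥ 2.02 V / 0.422 mV = 4786.73.
Need 2^N ≥ 4786.73; 2^12 = 4096, 2^13 = 8192.
Minimum N = 13.

13 bits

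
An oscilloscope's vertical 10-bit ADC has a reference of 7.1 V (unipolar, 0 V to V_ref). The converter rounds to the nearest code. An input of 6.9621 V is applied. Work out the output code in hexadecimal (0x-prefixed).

code 0x3EC (decimal 1004)

LSB = 7.1 V / 1024 = 6.934 mV.
(V_in − V_low)/LSB = (6.9621 − 0) / 0.00693359 = 1004.111.
round(1004.111) = 1004.
In hexadecimal (0x-prefixed): 0x3EC.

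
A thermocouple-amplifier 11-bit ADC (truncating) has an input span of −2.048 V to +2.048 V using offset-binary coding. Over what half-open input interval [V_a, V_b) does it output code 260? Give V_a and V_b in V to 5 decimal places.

[-1.52800 V, -1.52600 V)

LSB = 4.096/2^11 = 2.000 mV.
V_a = V_low + 260·LSB = -1.528 V; V_b = V_low + 261·LSB = -1.526 V.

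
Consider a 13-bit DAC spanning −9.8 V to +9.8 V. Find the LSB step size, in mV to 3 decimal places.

2.393 mV

Full-scale span = 19.6 V.
LSB = 19.6 / 2^13 = 19.6 / 8192 = 0.00239258 V = 2.393 mV.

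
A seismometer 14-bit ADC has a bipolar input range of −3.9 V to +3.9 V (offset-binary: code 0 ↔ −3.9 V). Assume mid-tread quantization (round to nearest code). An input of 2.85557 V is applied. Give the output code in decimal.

Full-scale span = 7.8 V; LSB = 7.8/2^14 = 476.07 µV.
(2.85557 − (−3.9)) / 0.000476074 = 14190.161 LSBs.
Round → code 14190.

code 14190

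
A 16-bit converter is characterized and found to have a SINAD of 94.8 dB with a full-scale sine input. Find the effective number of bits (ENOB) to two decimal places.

15.46 bits

ENOB = (SINAD − 1.76) / 6.02 = (94.8 − 1.76)/6.02 = 15.455.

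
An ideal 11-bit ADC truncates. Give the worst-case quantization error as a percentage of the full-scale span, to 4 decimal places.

0.0488 %

Truncating → worst-case error = 1 LSB = V_FS/2^11, so 100/2048 = 0.0488281 % of full scale.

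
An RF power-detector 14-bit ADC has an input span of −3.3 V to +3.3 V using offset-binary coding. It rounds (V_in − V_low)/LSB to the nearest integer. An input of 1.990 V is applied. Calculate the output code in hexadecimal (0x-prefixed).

code 0x334C (decimal 13132)

LSB = 6.6 V / 16384 = 402.83 µV.
Input sits at 13132.024 steps above V_low.
round(13132.024) = 13132.
In hexadecimal (0x-prefixed): 0x334C.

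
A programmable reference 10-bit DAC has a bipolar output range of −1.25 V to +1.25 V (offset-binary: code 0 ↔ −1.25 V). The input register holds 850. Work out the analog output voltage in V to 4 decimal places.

LSB = 2.5 V / 2^10 = 2.441 mV.
V_out = (−1.25) + 850 × 0.00244141 V = 0.825195 V.

0.8252 V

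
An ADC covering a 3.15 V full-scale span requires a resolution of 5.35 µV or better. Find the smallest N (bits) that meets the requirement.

20 bits

Number of steps required ≥ 3.15 V / 5.35 µV = 588785.05.
Need 2^N ≥ 588785.05; 2^19 = 524288, 2^20 = 1048576.
Minimum N = 20.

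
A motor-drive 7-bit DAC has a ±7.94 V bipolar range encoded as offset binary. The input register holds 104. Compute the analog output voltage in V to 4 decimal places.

4.9625 V

LSB = 15.88 V / 2^7 = 124.062 mV.
V_out = (−7.94) + 104 × 0.124063 V = 4.9625 V.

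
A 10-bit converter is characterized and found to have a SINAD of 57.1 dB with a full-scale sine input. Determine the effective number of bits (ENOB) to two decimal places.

9.19 bits

ENOB = (SINAD − 1.76) / 6.02 = (57.1 − 1.76)/6.02 = 9.193.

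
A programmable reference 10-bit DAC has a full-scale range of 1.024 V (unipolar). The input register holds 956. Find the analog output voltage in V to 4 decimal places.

0.9560 V

LSB = 1.024 V / 2^10 = 1.000 mV.
V_out = 0 + 956 × 0.001 V = 0.956 V.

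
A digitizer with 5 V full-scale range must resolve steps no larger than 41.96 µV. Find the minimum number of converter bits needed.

17 bits

Number of steps required ≥ 5 V / 41.96 µV = 119161.11.
Need 2^N ≥ 119161.11; 2^16 = 65536, 2^17 = 131072.
Minimum N = 17.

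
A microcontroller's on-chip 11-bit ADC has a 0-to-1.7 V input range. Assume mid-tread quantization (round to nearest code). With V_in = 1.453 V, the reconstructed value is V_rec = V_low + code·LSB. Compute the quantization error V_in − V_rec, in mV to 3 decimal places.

LSB = 1.7/2^11 = 0.830 mV.
Scaled input = 1750.4376 LSBs, so code = 1750.
Code 1750 maps back to 0 + 1750×0.000830078 V = 1.4526367 V.
Difference: 0.000363281 V → 0.363 mV.

0.363 mV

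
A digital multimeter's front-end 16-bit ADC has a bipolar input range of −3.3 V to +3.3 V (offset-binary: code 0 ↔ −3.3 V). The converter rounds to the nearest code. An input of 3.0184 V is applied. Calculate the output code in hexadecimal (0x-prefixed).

Full-scale span = 6.6 V; LSB = 6.6/2^16 = 100.71 µV.
Input sits at 62739.797 steps above V_low.
round(62739.797) = 62740.
In hexadecimal (0x-prefixed): 0xF514.

code 0xF514 (decimal 62740)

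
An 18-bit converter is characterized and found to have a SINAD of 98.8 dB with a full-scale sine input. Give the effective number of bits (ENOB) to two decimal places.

ENOB = (SINAD − 1.76) / 6.02 = (98.8 − 1.76)/6.02 = 16.120.

16.12 bits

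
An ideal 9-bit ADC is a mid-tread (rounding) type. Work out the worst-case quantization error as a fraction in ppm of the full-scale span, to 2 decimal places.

Rounding → worst-case error = ½ LSB = V_FS/2^10, so 1e+06/1024 = 976.562 ppm of full scale.

976.56 ppm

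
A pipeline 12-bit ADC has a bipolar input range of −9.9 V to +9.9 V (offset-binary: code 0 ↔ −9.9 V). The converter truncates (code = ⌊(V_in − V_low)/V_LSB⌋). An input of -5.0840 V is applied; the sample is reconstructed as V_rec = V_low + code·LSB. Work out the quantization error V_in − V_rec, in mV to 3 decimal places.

1.352 mV

One LSB is 19.8 V / 4096 = 4.834 mV.
(-5.0840 − (−9.9))/0.00483398 = 996.2796; ⌊·⌋ gives code 996.
V_rec = (−9.9) + 996·0.00483398 = -5.0853516 V.
Error = -5.0840 − (−5.0853516) = 0.00135156 V = 1.352 mV.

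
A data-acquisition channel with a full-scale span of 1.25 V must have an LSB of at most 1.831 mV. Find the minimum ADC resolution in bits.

Number of steps required ≥ 1.25 V / 1.831 mV = 682.69.
Need 2^N ≥ 682.69; 2^9 = 512, 2^10 = 1024.
Minimum N = 10.

10 bits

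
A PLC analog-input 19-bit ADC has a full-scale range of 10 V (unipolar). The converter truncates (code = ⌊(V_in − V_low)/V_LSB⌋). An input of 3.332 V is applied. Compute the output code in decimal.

code 174692

Full-scale span = 10 V; LSB = 10/2^19 = 19.07 µV.
(V_in − V_low)/LSB = (3.332 − 0) / 1.90735e-05 = 174692.762.
Floor → code 174692.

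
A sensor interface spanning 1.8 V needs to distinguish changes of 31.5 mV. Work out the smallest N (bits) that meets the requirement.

Number of steps required ≥ 1.8 V / 31.5 mV = 57.14.
Need 2^N ≥ 57.14; 2^5 = 32, 2^6 = 64.
Minimum N = 6.

6 bits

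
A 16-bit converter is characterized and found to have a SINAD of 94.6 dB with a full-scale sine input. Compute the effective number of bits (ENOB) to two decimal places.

ENOB = (SINAD − 1.76) / 6.02 = (94.6 − 1.76)/6.02 = 15.422.

15.42 bits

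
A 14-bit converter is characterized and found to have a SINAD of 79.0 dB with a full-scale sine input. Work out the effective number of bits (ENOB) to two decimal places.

12.83 bits

ENOB = (SINAD − 1.76) / 6.02 = (79.0 − 1.76)/6.02 = 12.831.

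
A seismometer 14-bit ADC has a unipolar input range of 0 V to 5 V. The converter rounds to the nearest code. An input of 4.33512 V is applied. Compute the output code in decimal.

code 14205

With 16384 levels over 5 V, one step is 305.18 µV.
(4.33512 − 0) / 0.000305176 = 14205.321 LSBs.
Round → code 14205.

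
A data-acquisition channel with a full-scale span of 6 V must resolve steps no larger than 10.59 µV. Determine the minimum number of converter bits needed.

20 bits

Number of steps required ≥ 6 V / 10.59 µV = 566572.24.
Need 2^N ≥ 566572.24; 2^19 = 524288, 2^20 = 1048576.
Minimum N = 20.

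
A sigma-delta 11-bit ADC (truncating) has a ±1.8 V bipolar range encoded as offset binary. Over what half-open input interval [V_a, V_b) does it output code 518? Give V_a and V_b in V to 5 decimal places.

LSB = 3.6/2^11 = 1.758 mV.
V_a = V_low + 518·LSB = -0.889453 V; V_b = V_low + 519·LSB = -0.887695 V.

[-0.88945 V, -0.88770 V)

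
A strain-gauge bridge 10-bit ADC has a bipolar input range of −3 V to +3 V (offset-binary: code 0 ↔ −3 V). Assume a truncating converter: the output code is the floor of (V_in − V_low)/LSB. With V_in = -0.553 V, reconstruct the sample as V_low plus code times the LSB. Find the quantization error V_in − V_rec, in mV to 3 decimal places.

3.641 mV

LSB = 6/2^10 = 5.859 mV.
Scaled input = 417.6213 LSBs, so code = 417.
Code 417 maps back to (−3) + 417×0.00585938 V = -0.55664062 V.
V_in − V_rec = 0.00364063 V = 3.641 mV.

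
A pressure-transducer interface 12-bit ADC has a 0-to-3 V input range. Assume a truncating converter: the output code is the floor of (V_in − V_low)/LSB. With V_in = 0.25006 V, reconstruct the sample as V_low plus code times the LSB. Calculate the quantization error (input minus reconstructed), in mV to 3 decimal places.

Step size: 3 V ÷ 2^12 = 0.732 mV.
(V_in − V_low)/LSB = (0.25006 − 0)/0.000732422 = 341.4153 → code 341 (floor).
Reconstructed: 0.24975586 V.
V_in − V_rec = 0.000304141 V = 0.304 mV.

0.304 mV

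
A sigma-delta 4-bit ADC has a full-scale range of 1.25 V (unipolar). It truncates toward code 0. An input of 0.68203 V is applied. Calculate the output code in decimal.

code 8

LSB = 1.25 V / 16 = 78.125 mV.
Input sits at 8.730 steps above V_low.
⌊·⌋(8.730) = 8.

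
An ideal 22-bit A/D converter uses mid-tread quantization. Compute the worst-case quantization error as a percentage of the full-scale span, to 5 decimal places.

Rounding → worst-case error = ½ LSB = V_FS/2^23, so 100/8388608 = 1.19209e-05 % of full scale.

0.00001 %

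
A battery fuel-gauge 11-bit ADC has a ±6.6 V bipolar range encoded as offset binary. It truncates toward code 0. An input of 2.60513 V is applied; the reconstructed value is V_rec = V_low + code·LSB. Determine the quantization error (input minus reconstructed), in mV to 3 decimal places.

One LSB is 13.2 V / 2048 = 6.445 mV.
(2.60513 − (−6.6))/0.00644531 = 1428.1899; ⌊·⌋ gives code 1428.
Code 1428 maps back to (−6.6) + 1428×0.00644531 V = 2.6039063 V.
V_in − V_rec = 0.00122375 V = 1.224 mV.

1.224 mV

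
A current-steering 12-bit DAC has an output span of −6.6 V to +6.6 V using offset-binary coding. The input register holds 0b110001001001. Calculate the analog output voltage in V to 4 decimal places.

LSB = 13.2 V / 2^12 = 3.223 mV.
Code 0b110001001001 = 3145 decimal.
V_out = (−6.6) + 3145 × 0.00322266 V = 3.53525 V.

3.5353 V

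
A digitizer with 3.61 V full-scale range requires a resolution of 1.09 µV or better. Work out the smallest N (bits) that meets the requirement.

22 bits

Number of steps required ≥ 3.61 V / 1.09 µV = 3311926.61.
Need 2^N ≥ 3311926.61; 2^21 = 2097152, 2^22 = 4194304.
Minimum N = 22.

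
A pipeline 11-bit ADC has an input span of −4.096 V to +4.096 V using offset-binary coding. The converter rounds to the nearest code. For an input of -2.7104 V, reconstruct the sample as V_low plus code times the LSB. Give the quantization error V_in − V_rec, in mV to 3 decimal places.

LSB = 8.192/2^11 = 4.000 mV.
(-2.7104 − (−4.096))/0.004 = 346.4000; round gives code 346.
V_rec = (−4.096) + 346·0.004 = -2.712 V.
Error = -2.7104 − (−2.712) = 0.0016 V = 1.600 mV.

1.600 mV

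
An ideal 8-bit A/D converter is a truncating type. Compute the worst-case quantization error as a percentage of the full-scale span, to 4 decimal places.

Truncating → worst-case error = 1 LSB = V_FS/2^8, so 100/256 = 0.390625 % of full scale.

0.3906 %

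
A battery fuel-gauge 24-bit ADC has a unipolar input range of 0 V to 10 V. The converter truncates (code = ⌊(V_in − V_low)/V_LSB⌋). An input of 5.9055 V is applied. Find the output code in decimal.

code 9907784

Full-scale span = 10 V; LSB = 10/2^24 = 0.60 µV.
Input sits at 9907784.909 steps above V_low.
Floor → code 9907784.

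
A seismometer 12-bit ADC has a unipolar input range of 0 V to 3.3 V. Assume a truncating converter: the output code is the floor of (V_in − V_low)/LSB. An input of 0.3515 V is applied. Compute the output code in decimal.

code 436

Full-scale span = 3.3 V; LSB = 3.3/2^12 = 0.806 mV.
Input sits at 436.286 steps above V_low.
Floor → code 436.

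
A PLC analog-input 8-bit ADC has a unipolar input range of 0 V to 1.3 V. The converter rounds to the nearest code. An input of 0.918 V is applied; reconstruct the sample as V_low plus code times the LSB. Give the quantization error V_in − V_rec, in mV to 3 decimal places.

LSB = 1.3/2^8 = 5.078 mV.
(V_in − V_low)/LSB = (0.918 − 0)/0.00507813 = 180.7754 → code 181 (round).
Code 181 maps back to 0 + 181×0.00507813 V = 0.91914063 V.
Difference: -0.00114062 V → -1.141 mV.

-1.141 mV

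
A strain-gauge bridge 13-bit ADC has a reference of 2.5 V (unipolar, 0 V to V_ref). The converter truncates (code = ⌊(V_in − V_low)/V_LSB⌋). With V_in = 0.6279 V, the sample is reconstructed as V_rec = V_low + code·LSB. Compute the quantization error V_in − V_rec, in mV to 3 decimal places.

Step size: 2.5 V ÷ 2^13 = 305.18 µV.
(0.6279 − 0)/0.000305176 = 2057.5027; ⌊·⌋ gives code 2057.
Reconstructed: 0.62774658 V.
Difference: 0.000153418 V → 0.153 mV.

0.153 mV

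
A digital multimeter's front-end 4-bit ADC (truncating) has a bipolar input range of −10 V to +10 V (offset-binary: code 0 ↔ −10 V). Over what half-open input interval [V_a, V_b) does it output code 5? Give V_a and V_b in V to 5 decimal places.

[-3.75000 V, -2.50000 V)

LSB = 20/2^4 = 1.2500 V.
V_a = V_low + 5·LSB = -3.75 V; V_b = V_low + 6·LSB = -2.5 V.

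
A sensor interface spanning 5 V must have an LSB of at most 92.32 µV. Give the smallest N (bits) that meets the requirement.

Number of steps required ≥ 5 V / 92.32 µV = 54159.45.
Need 2^N ≥ 54159.45; 2^15 = 32768, 2^16 = 65536.
Minimum N = 16.

16 bits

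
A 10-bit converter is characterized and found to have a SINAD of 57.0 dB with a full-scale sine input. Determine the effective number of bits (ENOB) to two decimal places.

ENOB = (SINAD − 1.76) / 6.02 = (57.0 − 1.76)/6.02 = 9.176.

9.18 bits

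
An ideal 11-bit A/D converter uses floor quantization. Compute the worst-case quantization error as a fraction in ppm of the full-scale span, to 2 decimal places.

Truncating → worst-case error = 1 LSB = V_FS/2^11, so 1e+06/2048 = 488.281 ppm of full scale.

488.28 ppm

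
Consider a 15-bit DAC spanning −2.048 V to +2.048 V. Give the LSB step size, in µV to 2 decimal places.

Full-scale span = 4.096 V.
LSB = 4.096 / 2^15 = 4.096 / 32768 = 0.000125 V = 125.00 µV.

125.00 µV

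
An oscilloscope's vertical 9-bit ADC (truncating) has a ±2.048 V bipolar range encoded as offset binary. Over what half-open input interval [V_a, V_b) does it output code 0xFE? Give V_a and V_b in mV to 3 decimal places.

[-16.000 mV, -8.000 mV)

LSB = 4.096/2^9 = 8.000 mV.
Code 0xFE = 254 decimal.
V_a = V_low + 254·LSB = -0.016 V; V_b = V_low + 255·LSB = -0.008 V.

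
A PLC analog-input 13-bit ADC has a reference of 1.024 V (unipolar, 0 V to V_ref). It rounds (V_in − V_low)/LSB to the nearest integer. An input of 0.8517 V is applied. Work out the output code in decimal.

code 6814

LSB = 1.024 V / 8192 = 125.00 µV.
(V_in − V_low)/LSB = (0.8517 − 0) / 0.000125 = 6813.600.
round(6813.600) = 6814.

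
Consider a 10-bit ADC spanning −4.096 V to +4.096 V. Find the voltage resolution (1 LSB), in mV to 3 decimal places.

8.000 mV

Full-scale span = 8.192 V.
LSB = 8.192 / 2^10 = 8.192 / 1024 = 0.008 V = 8.000 mV.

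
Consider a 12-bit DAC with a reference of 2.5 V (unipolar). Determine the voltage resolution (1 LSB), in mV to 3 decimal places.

Full-scale span = 2.5 V.
LSB = 2.5 / 2^12 = 2.5 / 4096 = 0.000610352 V = 0.610 mV.

0.610 mV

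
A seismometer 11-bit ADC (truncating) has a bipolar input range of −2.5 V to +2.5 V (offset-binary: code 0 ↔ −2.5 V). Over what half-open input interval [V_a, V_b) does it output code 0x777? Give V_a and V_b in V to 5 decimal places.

[2.16553 V, 2.16797 V)

LSB = 5/2^11 = 2.441 mV.
Code 0x777 = 1911 decimal.
V_a = V_low + 1911·LSB = 2.16553 V; V_b = V_low + 1912·LSB = 2.16797 V.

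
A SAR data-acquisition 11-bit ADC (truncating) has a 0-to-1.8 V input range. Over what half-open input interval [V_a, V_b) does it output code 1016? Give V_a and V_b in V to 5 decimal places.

[0.89297 V, 0.89385 V)

LSB = 1.8/2^11 = 0.879 mV.
V_a = V_low + 1016·LSB = 0.892969 V; V_b = V_low + 1017·LSB = 0.893848 V.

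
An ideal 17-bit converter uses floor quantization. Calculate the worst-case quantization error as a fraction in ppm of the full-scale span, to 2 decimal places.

7.63 ppm

Truncating → worst-case error = 1 LSB = V_FS/2^17, so 1e+06/131072 = 7.62939 ppm of full scale.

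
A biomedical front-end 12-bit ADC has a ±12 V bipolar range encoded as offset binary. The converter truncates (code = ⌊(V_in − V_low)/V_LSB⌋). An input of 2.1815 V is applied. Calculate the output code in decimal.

code 2420

Full-scale span = 24 V; LSB = 24/2^12 = 5.859 mV.
(2.1815 − (−12)) / 0.00585938 = 2420.309 LSBs.
⌊·⌋(2420.309) = 2420.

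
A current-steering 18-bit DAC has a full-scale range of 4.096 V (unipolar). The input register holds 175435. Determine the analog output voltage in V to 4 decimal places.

2.7412 V

LSB = 4.096 V / 2^18 = 15.62 µV.
V_out = 0 + 175435 × 1.5625e-05 V = 2.74117 V.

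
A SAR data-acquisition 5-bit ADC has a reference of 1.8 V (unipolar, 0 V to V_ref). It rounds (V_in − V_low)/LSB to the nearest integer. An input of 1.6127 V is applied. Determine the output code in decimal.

LSB = 1.8 V / 32 = 56.250 mV.
(1.6127 − 0) / 0.05625 = 28.670 LSBs.
Round → code 29.

code 29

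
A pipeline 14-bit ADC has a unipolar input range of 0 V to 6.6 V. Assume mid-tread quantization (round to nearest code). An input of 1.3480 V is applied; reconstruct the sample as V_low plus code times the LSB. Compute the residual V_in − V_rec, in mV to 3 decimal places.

Step size: 6.6 V ÷ 2^14 = 402.83 µV.
(1.3480 − 0)/0.000402832 = 3346.3079; round gives code 3346.
Reconstructed: 1.347876 V.
V_in − V_rec = 0.000124023 V = 0.124 mV.

0.124 mV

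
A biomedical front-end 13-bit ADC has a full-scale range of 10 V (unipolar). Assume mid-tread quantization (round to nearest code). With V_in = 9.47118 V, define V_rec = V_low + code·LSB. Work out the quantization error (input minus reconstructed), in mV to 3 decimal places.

-0.256 mV

One LSB is 10 V / 8192 = 1.221 mV.
(9.47118 − 0)/0.0012207 = 7758.7907; round gives code 7759.
Reconstructed: 9.4714355 V.
V_in − V_rec = -0.000255547 V = -0.256 mV.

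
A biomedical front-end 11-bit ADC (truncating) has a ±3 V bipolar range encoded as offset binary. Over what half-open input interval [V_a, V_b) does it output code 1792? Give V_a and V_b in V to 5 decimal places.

[2.25000 V, 2.25293 V)

LSB = 6/2^11 = 2.930 mV.
V_a = V_low + 1792·LSB = 2.25 V; V_b = V_low + 1793·LSB = 2.25293 V.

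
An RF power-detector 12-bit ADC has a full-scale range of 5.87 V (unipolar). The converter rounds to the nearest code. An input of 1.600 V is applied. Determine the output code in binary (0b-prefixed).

code 0b10001011100 (decimal 1116)

With 4096 levels over 5.87 V, one step is 1.433 mV.
Input sits at 1116.457 steps above V_low.
Round → code 1116.
In binary (0b-prefixed): 0b10001011100.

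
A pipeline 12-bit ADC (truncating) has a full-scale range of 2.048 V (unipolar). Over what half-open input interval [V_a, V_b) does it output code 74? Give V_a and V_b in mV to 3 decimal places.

[37.000 mV, 37.500 mV)

LSB = 2.048/2^12 = 0.500 mV.
V_a = V_low + 74·LSB = 0.037 V; V_b = V_low + 75·LSB = 0.0375 V.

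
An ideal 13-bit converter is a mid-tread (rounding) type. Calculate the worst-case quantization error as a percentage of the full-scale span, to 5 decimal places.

0.00610 %

Rounding → worst-case error = ½ LSB = V_FS/2^14, so 100/16384 = 0.00610352 % of full scale.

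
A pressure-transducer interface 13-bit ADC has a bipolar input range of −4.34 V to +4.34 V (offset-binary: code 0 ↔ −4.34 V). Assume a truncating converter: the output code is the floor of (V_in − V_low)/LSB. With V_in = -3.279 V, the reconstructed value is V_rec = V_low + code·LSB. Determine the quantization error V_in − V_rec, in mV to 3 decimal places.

Step size: 8.68 V ÷ 2^13 = 1.060 mV.
(-3.279 − (−4.34))/0.00105957 = 1001.3493; ⌊·⌋ gives code 1001.
Reconstructed: -3.2793701 V.
V_in − V_rec = 0.000370117 V = 0.370 mV.

0.370 mV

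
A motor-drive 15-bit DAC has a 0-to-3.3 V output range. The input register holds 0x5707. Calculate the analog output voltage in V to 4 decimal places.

2.2437 V

LSB = 3.3 V / 2^15 = 100.71 µV.
Code 0x5707 = 22279 decimal.
V_out = 0 + 22279 × 0.000100708 V = 2.24367 V.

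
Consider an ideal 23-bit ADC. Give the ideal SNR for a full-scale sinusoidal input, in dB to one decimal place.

SNR ≈ 6.02·N + 1.76 dB = 6.02·23 + 1.76 = 140.22 dB.

140.2 dB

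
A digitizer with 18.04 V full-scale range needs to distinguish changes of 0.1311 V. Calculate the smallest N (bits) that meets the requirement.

Number of steps required ≥ 18.04 V / 0.1311 V = 137.60.
Need 2^N ≥ 137.60; 2^7 = 128, 2^8 = 256.
Minimum N = 8.

8 bits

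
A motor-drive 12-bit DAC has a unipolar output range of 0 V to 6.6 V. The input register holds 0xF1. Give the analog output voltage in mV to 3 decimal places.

388.330 mV

LSB = 6.6 V / 2^12 = 1.611 mV.
Code 0xF1 = 241 decimal.
V_out = 0 + 241 × 0.00161133 V = 0.38833 V.
= 388.330 mV.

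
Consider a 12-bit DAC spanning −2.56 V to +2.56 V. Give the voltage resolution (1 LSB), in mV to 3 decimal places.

1.250 mV

Full-scale span = 5.12 V.
LSB = 5.12 / 2^12 = 5.12 / 4096 = 0.00125 V = 1.250 mV.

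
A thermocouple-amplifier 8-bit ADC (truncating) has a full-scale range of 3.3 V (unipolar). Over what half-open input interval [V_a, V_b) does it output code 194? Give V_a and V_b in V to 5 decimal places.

[2.50078 V, 2.51367 V)

LSB = 3.3/2^8 = 12.891 mV.
V_a = V_low + 194·LSB = 2.50078 V; V_b = V_low + 195·LSB = 2.51367 V.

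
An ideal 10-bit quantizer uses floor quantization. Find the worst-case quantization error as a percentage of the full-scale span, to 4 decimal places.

0.0977 %

Truncating → worst-case error = 1 LSB = V_FS/2^10, so 100/1024 = 0.0976562 % of full scale.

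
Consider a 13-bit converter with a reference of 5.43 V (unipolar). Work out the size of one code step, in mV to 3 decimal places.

Full-scale span = 5.43 V.
LSB = 5.43 / 2^13 = 5.43 / 8192 = 0.000662842 V = 0.663 mV.

0.663 mV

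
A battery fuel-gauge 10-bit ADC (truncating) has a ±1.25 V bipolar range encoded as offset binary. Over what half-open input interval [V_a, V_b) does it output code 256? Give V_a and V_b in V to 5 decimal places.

LSB = 2.5/2^10 = 2.441 mV.
V_a = V_low + 256·LSB = -0.625 V; V_b = V_low + 257·LSB = -0.622559 V.

[-0.62500 V, -0.62256 V)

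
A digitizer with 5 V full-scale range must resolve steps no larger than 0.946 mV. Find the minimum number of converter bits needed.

Number of steps required ≥ 5 V / 0.946 mV = 5285.41.
Need 2^N ≥ 5285.41; 2^12 = 4096, 2^13 = 8192.
Minimum N = 13.

13 bits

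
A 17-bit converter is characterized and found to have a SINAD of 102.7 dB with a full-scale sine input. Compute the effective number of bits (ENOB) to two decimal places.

16.77 bits

ENOB = (SINAD − 1.76) / 6.02 = (102.7 − 1.76)/6.02 = 16.767.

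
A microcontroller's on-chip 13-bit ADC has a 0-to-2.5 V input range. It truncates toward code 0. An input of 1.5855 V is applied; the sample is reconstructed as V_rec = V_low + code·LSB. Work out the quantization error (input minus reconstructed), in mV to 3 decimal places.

LSB = 2.5/2^13 = 305.18 µV.
Scaled input = 5195.3664 LSBs, so code = 5195.
V_rec = 0 + 5195·0.000305176 = 1.5853882 V.
V_in − V_rec = 0.000111816 V = 0.112 mV.

0.112 mV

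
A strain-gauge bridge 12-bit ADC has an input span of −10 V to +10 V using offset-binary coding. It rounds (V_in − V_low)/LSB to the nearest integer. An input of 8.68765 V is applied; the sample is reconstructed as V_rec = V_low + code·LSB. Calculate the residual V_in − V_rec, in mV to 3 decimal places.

1.127 mV

LSB = 20/2^12 = 4.883 mV.
(V_in − V_low)/LSB = (8.68765 − (−10))/0.00488281 = 3827.2307 → code 3827 (round).
V_rec = (−10) + 3827·0.00488281 = 8.6865234 V.
Error = 8.68765 − 8.6865234 = 0.00112656 V = 1.127 mV.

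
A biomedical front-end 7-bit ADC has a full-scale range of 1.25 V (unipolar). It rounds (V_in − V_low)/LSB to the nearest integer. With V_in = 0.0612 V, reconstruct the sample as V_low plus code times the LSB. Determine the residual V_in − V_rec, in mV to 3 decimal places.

2.606 mV

Step size: 1.25 V ÷ 2^7 = 9.766 mV.
(V_in − V_low)/LSB = (0.0612 − 0)/0.00976562 = 6.2669 → code 6 (round).
Code 6 maps back to 0 + 6×0.00976562 V = 0.05859375 V.
Error = 0.0612 − 0.05859375 = 0.00260625 V = 2.606 mV.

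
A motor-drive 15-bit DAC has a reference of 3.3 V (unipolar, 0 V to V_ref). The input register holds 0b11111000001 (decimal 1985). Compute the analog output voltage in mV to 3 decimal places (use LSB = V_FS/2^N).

199.905 mV

LSB = 3.3 V / 2^15 = 100.71 µV.
Code 0b11111000001 = 1985 decimal.
V_out = 0 + 1985 × 0.000100708 V = 0.199905 V.
= 199.905 mV.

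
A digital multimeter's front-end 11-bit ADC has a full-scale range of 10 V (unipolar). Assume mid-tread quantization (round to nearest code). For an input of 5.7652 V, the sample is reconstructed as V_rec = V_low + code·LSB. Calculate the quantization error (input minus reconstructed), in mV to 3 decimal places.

One LSB is 10 V / 2048 = 4.883 mV.
Scaled input = 1180.7130 LSBs, so code = 1181.
V_rec = 0 + 1181·0.00488281 = 5.7666016 V.
Error = 5.7652 − 5.7666016 = -0.00140156 V = -1.402 mV.

-1.402 mV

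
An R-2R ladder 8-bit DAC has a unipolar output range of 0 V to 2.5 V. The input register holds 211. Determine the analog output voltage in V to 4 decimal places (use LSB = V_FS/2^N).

LSB = 2.5 V / 2^8 = 9.766 mV.
V_out = 0 + 211 × 0.00976562 V = 2.06055 V.

2.0605 V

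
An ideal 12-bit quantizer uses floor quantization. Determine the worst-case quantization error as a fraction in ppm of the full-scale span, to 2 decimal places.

244.14 ppm

Truncating → worst-case error = 1 LSB = V_FS/2^12, so 1e+06/4096 = 244.141 ppm of full scale.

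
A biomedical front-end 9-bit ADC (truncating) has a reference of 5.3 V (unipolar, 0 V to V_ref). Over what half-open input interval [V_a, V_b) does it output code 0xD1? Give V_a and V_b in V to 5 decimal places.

LSB = 5.3/2^9 = 10.352 mV.
Code 0xD1 = 209 decimal.
V_a = V_low + 209·LSB = 2.16348 V; V_b = V_low + 210·LSB = 2.17383 V.

[2.16348 V, 2.17383 V)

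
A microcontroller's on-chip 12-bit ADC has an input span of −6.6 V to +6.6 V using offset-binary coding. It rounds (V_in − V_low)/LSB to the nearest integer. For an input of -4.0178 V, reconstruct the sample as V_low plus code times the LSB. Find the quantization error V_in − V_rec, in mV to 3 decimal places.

LSB = 13.2/2^12 = 3.223 mV.
(V_in − V_low)/LSB = (-4.0178 − (−6.6))/0.00322266 = 801.2645 → code 801 (round).
Code 801 maps back to (−6.6) + 801×0.00322266 V = -4.0186523 V.
Difference: 0.000852344 V → 0.852 mV.

0.852 mV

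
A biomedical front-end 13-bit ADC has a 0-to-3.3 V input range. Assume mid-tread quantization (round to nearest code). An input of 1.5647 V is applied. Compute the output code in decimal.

code 3884

With 8192 levels over 3.3 V, one step is 402.83 µV.
(1.5647 − 0) / 0.000402832 = 3884.249 LSBs.
Round → code 3884.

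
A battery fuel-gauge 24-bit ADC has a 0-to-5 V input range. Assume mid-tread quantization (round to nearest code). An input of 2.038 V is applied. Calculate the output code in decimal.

With 16777216 levels over 5 V, one step is 0.30 µV.
(V_in − V_low)/LSB = (2.038 − 0) / 2.98023e-07 = 6838393.242.
Round → code 6838393.

code 6838393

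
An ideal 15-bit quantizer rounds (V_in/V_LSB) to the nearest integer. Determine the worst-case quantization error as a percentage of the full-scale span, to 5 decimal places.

0.00153 %

Rounding → worst-case error = ½ LSB = V_FS/2^16, so 100/65536 = 0.00152588 % of full scale.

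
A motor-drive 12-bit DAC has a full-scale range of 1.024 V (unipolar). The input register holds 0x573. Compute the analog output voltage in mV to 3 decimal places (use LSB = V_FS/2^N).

LSB = 1.024 V / 2^12 = 250.00 µV.
Code 0x573 = 1395 decimal.
V_out = 0 + 1395 × 0.00025 V = 0.34875 V.
= 348.750 mV.

348.750 mV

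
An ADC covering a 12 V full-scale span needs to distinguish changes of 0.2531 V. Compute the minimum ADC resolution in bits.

Number of steps required ≥ 12 V / 0.2531 V = 47.41.
Need 2^N ≥ 47.41; 2^5 = 32, 2^6 = 64.
Minimum N = 6.

6 bits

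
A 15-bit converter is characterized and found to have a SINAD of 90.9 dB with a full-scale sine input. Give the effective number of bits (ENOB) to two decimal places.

ENOB = (SINAD − 1.76) / 6.02 = (90.9 − 1.76)/6.02 = 14.807.

14.81 bits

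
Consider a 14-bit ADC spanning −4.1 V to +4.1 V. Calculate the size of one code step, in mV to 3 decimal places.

Full-scale span = 8.2 V.
LSB = 8.2 / 2^14 = 8.2 / 16384 = 0.000500488 V = 0.500 mV.

0.500 mV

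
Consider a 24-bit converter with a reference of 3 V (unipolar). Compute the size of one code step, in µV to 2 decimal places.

0.18 µV

Full-scale span = 3 V.
LSB = 3 / 2^24 = 3 / 16777216 = 1.78814e-07 V = 0.18 µV.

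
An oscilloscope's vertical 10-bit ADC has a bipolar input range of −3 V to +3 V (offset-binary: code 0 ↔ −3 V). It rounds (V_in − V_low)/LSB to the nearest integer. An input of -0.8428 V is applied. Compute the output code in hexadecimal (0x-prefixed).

code 0x170 (decimal 368)

With 1024 levels over 6 V, one step is 5.859 mV.
(-0.8428 − (−3)) / 0.00585938 = 368.162 LSBs.
Round → code 368.
In hexadecimal (0x-prefixed): 0x170.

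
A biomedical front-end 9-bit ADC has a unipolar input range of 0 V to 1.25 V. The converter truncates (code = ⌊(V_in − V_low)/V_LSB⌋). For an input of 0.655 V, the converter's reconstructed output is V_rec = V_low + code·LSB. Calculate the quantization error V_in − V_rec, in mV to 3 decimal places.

One LSB is 1.25 V / 512 = 2.441 mV.
(V_in − V_low)/LSB = (0.655 − 0)/0.00244141 = 268.2880 → code 268 (floor).
Code 268 maps back to 0 + 268×0.00244141 V = 0.65429688 V.
V_in − V_rec = 0.000703125 V = 0.703 mV.

0.703 mV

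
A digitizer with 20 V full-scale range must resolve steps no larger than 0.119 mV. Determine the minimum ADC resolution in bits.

Number of steps required ≥ 20 V / 0.119 mV = 168067.23.
Need 2^N ≥ 168067.23; 2^17 = 131072, 2^18 = 262144.
Minimum N = 18.

18 bits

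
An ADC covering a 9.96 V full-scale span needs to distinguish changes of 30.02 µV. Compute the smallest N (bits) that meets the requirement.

Number of steps required ≥ 9.96 V / 30.02 µV = 331778.81.
Need 2^N ≥ 331778.81; 2^18 = 262144, 2^19 = 524288.
Minimum N = 19.

19 bits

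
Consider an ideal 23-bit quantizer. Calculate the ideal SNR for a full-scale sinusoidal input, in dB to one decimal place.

SNR ≈ 6.02·N + 1.76 dB = 6.02·23 + 1.76 = 140.22 dB.

140.2 dB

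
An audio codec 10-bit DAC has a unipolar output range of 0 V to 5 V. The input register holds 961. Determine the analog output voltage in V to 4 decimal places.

LSB = 5 V / 2^10 = 4.883 mV.
V_out = 0 + 961 × 0.00488281 V = 4.69238 V.

4.6924 V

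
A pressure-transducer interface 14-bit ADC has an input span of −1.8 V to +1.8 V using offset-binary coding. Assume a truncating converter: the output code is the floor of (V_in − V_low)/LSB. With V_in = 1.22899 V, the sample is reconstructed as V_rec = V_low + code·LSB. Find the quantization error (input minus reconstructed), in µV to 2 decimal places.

One LSB is 3.6 V / 16384 = 219.73 µV.
(V_in − V_low)/LSB = (1.22899 − (−1.8))/0.000219727 = 13785.2700 → code 13785 (floor).
V_rec = (−1.8) + 13785·0.000219727 = 1.2289307 V.
Difference: 5.93359e-05 V → 59.34 µV.

59.34 µV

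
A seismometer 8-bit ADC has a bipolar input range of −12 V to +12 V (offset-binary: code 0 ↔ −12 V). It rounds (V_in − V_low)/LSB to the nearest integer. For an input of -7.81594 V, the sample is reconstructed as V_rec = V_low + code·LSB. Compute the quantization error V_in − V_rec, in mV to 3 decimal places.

-34.690 mV

One LSB is 24 V / 256 = 93.750 mV.
Scaled input = 44.6300 LSBs, so code = 45.
Code 45 maps back to (−12) + 45×0.09375 V = -7.78125 V.
Difference: -0.03469 V → -34.690 mV.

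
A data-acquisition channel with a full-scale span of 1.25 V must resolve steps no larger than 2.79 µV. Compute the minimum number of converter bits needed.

Number of steps required ≥ 1.25 V / 2.79 µV = 448028.67.
Need 2^N ≥ 448028.67; 2^18 = 262144, 2^19 = 524288.
Minimum N = 19.

19 bits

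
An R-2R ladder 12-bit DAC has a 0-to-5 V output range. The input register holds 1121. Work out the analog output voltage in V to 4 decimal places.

1.3684 V

LSB = 5 V / 2^12 = 1.221 mV.
V_out = 0 + 1121 × 0.0012207 V = 1.36841 V.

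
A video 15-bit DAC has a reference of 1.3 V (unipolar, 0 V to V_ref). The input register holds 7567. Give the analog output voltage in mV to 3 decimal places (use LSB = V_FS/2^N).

300.204 mV

LSB = 1.3 V / 2^15 = 39.67 µV.
V_out = 0 + 7567 × 3.96729e-05 V = 0.300204 V.
= 300.204 mV.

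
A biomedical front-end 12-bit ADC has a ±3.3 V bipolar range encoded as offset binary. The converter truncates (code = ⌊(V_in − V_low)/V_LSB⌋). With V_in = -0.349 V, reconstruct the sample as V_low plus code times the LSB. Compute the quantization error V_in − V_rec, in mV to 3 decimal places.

LSB = 6.6/2^12 = 1.611 mV.
Scaled input = 1831.4085 LSBs, so code = 1831.
V_rec = (−3.3) + 1831·0.00161133 = -0.3496582 V.
Error = -0.349 − (−0.3496582) = 0.000658203 V = 0.658 mV.

0.658 mV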